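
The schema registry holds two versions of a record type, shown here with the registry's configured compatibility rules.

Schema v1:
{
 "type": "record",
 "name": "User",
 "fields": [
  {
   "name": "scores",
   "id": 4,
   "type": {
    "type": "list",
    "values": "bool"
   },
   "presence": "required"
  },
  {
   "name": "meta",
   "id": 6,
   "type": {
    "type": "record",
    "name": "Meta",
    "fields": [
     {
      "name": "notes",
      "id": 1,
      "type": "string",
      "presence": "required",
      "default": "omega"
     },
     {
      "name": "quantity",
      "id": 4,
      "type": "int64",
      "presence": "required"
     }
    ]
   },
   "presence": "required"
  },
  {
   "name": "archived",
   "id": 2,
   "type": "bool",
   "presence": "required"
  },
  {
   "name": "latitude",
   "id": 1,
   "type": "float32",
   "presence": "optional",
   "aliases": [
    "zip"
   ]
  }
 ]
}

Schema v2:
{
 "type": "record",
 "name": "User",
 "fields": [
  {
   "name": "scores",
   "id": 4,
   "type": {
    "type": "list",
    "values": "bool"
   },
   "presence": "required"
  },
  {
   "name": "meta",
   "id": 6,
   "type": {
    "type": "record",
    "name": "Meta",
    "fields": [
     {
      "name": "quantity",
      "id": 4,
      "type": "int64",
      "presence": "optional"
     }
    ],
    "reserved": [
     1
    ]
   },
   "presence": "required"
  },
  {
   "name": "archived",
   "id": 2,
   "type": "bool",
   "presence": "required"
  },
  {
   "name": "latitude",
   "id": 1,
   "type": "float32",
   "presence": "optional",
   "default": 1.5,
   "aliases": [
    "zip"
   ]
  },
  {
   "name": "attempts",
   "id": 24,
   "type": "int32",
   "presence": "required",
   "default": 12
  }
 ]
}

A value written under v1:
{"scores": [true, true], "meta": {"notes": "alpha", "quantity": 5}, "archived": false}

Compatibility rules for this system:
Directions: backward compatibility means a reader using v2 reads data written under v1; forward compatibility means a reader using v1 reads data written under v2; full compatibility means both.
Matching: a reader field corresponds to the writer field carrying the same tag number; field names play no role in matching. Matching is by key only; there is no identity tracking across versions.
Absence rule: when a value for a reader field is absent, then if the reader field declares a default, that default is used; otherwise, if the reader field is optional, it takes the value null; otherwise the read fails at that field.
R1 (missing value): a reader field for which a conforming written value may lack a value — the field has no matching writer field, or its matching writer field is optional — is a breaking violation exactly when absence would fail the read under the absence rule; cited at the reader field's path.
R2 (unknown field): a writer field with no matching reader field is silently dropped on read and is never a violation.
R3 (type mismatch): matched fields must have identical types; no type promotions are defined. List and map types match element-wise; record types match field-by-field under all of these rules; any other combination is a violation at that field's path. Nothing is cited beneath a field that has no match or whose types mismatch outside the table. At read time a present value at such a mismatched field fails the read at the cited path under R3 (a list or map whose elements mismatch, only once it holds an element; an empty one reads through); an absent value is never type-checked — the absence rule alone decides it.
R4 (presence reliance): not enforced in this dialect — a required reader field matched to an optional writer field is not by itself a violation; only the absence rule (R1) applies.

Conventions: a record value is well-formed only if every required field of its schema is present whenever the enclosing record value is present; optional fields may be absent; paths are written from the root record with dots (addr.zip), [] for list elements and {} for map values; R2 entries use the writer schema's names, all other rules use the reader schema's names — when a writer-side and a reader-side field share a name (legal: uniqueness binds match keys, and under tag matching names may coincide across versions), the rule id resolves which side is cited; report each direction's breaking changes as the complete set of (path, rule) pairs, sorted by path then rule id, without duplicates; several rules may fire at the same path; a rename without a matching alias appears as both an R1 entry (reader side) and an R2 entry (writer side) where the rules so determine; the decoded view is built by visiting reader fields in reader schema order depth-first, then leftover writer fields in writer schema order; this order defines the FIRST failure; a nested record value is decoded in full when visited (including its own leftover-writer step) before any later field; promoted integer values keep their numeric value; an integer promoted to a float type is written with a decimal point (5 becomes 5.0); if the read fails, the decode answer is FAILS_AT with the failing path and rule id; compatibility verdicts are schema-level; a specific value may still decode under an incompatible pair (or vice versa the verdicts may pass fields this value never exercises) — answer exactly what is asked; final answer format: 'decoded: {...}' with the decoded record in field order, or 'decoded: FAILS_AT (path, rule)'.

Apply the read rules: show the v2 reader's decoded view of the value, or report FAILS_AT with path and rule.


the writer's type comes first in each User pair
decode walk for User under reader schema v2:
  scores := [true, true]
  meta.quantity := 5
  writer meta.notes: unknown -> dropped
  archived := false
  latitude := 1.5 (absent -> default)
  attempts := 12 (absent -> default)
  => decoded: {"scores": [true, true], "meta": {"quantity": 5}, "archived": false, "latitude": 1.5, "attempts": 12}
the other User changes do not affect what is asked:
  field quantity in record Meta: required changed to optional -> matters for User compatibility verdicts, not for this value's decode

decoded: {"scores": [true, true], "meta": {"quantity": 5}, "archived": false, "latitude": 1.5, "attempts": 12}


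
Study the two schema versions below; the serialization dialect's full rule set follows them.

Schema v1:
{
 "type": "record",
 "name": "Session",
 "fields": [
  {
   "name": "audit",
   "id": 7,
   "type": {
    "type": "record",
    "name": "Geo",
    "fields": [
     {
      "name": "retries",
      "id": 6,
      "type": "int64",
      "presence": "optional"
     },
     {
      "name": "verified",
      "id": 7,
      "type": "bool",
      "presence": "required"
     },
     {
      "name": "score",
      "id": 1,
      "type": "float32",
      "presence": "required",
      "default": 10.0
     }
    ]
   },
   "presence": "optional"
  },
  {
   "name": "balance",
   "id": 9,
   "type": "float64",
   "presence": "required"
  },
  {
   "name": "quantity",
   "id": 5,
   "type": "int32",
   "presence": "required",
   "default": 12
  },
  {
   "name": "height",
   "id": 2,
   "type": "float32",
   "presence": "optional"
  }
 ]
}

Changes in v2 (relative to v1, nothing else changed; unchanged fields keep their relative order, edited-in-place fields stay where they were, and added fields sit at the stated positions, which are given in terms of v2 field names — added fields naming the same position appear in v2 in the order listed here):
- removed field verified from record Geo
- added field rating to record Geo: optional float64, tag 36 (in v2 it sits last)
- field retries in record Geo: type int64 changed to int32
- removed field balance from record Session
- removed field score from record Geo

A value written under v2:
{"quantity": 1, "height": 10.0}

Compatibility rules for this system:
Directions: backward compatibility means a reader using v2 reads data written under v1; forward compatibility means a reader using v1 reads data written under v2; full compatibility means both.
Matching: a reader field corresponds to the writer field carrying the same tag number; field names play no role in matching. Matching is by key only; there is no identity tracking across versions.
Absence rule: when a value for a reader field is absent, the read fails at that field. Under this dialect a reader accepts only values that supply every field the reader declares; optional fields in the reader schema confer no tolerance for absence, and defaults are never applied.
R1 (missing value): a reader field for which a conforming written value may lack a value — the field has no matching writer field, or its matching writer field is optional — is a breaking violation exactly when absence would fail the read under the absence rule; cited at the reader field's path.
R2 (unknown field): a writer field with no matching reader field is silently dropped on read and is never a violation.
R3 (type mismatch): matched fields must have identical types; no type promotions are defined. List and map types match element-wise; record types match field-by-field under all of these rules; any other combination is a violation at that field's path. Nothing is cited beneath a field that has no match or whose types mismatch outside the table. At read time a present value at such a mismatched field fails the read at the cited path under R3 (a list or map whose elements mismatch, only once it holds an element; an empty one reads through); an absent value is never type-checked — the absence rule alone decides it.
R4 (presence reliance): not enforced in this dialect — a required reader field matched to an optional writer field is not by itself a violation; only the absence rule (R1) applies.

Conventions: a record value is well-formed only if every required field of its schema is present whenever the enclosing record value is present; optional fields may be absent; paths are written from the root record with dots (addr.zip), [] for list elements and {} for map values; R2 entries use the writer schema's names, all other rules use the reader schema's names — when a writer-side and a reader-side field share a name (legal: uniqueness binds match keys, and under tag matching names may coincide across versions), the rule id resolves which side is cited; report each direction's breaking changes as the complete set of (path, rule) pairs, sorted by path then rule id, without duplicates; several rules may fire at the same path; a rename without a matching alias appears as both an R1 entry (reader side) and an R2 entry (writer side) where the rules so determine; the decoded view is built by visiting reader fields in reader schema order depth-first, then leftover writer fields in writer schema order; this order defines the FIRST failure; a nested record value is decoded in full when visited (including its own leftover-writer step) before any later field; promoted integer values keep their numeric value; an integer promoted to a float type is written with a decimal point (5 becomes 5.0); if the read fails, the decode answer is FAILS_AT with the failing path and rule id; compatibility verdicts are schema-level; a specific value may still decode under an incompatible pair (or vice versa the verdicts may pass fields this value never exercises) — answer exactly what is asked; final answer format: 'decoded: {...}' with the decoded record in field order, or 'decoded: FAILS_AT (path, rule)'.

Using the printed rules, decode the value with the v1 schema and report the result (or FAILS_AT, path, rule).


decoded: FAILS_AT (audit, R1)

arrows below run writer -> reader for Session
decode (reader v1):
  read fails at audit under R1 (no fill)
  => FAILS_AT (audit, R1)
remaining Session differences; none change what is asked:
  removed field verified from record Geo -> affects the rule determinations only; this particular Session value decodes identically
  added field rating to record Geo: optional float64, tag 36 (in v2 it sits last) -> affects the rule determinations only; this particular Session value decodes identically
  field retries in record Geo: type int64 changed to int32 -> affects the rule determinations only; this particular Session value decodes identically
  removed field balance from record Session -> affects the rule determinations only; this particular Session value decodes identically
  removed field score from record Geo -> affects the rule determinations only; this particular Session value decodes identically


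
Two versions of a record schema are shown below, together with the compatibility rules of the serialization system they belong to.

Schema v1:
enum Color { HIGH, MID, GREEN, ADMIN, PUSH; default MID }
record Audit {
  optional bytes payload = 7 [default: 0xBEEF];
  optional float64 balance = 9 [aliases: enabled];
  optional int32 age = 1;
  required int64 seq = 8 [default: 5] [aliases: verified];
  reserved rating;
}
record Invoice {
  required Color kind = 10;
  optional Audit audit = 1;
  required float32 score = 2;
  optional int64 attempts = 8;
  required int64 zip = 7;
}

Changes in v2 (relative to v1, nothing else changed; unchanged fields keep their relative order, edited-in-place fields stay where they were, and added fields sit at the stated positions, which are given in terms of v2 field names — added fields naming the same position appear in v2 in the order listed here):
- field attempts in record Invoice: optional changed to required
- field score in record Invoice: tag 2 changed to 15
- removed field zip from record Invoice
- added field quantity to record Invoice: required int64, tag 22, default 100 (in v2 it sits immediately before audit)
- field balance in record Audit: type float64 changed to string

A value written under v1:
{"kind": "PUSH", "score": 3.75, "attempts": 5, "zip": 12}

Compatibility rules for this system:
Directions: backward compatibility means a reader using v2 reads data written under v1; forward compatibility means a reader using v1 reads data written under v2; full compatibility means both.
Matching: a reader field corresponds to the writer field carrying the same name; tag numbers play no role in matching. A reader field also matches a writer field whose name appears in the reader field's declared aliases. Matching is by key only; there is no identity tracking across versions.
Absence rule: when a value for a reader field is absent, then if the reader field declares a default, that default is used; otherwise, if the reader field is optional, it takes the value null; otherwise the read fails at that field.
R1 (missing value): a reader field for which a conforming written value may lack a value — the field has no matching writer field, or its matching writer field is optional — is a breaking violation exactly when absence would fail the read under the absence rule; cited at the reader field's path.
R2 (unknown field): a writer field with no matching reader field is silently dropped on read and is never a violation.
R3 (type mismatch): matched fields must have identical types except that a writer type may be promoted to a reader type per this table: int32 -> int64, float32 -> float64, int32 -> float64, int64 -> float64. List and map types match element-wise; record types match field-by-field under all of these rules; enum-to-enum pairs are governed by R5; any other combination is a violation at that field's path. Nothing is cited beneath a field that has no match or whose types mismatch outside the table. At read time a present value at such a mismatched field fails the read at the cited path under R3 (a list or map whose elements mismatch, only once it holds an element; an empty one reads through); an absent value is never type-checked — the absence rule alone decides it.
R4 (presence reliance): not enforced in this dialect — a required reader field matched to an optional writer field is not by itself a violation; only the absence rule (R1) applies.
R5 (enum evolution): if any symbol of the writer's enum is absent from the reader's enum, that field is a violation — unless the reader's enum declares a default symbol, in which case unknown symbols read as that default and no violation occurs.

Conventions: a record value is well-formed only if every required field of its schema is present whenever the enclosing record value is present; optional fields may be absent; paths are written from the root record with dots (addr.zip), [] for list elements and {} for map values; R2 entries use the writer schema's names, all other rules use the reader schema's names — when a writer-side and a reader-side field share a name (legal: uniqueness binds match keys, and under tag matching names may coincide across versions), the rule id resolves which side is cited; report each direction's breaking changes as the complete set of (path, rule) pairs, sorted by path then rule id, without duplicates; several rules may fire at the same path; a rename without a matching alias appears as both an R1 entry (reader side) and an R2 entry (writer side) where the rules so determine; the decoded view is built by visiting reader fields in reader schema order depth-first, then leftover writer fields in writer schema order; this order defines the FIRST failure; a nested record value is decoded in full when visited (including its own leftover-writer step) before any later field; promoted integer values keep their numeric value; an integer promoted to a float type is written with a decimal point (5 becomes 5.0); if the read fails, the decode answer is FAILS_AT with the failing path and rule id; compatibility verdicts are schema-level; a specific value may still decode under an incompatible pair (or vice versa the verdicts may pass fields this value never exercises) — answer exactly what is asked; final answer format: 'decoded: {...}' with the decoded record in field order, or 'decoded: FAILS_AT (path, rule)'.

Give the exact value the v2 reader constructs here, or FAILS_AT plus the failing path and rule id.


decoded: {"kind": "PUSH", "quantity": 100, "audit": null, "score": 3.75, "attempts": 5}

the writer's type comes first in each Invoice pair
decoding the Invoice value with the v2 reader:
  kind := "PUSH"
  quantity := 100 (missing; default applied)
  audit := null (missing; optional => null)
  score := 3.75
  attempts := 5
  writer zip: no reader field; dropped
  => decoded: {"kind": "PUSH", "quantity": 100, "audit": null, "score": 3.75, "attempts": 5}
ruling out the remaining Invoice differences:
  field attempts in record Invoice: optional changed to required -> a verdict-level change on Invoice — the shown value reads the same
  field score in record Invoice: tag 2 changed to 15 -> no rule fires on it and the decoded Invoice view is identical with or without it
  field balance in record Audit: type float64 changed to string -> a verdict-level change on Invoice — the shown value reads the same


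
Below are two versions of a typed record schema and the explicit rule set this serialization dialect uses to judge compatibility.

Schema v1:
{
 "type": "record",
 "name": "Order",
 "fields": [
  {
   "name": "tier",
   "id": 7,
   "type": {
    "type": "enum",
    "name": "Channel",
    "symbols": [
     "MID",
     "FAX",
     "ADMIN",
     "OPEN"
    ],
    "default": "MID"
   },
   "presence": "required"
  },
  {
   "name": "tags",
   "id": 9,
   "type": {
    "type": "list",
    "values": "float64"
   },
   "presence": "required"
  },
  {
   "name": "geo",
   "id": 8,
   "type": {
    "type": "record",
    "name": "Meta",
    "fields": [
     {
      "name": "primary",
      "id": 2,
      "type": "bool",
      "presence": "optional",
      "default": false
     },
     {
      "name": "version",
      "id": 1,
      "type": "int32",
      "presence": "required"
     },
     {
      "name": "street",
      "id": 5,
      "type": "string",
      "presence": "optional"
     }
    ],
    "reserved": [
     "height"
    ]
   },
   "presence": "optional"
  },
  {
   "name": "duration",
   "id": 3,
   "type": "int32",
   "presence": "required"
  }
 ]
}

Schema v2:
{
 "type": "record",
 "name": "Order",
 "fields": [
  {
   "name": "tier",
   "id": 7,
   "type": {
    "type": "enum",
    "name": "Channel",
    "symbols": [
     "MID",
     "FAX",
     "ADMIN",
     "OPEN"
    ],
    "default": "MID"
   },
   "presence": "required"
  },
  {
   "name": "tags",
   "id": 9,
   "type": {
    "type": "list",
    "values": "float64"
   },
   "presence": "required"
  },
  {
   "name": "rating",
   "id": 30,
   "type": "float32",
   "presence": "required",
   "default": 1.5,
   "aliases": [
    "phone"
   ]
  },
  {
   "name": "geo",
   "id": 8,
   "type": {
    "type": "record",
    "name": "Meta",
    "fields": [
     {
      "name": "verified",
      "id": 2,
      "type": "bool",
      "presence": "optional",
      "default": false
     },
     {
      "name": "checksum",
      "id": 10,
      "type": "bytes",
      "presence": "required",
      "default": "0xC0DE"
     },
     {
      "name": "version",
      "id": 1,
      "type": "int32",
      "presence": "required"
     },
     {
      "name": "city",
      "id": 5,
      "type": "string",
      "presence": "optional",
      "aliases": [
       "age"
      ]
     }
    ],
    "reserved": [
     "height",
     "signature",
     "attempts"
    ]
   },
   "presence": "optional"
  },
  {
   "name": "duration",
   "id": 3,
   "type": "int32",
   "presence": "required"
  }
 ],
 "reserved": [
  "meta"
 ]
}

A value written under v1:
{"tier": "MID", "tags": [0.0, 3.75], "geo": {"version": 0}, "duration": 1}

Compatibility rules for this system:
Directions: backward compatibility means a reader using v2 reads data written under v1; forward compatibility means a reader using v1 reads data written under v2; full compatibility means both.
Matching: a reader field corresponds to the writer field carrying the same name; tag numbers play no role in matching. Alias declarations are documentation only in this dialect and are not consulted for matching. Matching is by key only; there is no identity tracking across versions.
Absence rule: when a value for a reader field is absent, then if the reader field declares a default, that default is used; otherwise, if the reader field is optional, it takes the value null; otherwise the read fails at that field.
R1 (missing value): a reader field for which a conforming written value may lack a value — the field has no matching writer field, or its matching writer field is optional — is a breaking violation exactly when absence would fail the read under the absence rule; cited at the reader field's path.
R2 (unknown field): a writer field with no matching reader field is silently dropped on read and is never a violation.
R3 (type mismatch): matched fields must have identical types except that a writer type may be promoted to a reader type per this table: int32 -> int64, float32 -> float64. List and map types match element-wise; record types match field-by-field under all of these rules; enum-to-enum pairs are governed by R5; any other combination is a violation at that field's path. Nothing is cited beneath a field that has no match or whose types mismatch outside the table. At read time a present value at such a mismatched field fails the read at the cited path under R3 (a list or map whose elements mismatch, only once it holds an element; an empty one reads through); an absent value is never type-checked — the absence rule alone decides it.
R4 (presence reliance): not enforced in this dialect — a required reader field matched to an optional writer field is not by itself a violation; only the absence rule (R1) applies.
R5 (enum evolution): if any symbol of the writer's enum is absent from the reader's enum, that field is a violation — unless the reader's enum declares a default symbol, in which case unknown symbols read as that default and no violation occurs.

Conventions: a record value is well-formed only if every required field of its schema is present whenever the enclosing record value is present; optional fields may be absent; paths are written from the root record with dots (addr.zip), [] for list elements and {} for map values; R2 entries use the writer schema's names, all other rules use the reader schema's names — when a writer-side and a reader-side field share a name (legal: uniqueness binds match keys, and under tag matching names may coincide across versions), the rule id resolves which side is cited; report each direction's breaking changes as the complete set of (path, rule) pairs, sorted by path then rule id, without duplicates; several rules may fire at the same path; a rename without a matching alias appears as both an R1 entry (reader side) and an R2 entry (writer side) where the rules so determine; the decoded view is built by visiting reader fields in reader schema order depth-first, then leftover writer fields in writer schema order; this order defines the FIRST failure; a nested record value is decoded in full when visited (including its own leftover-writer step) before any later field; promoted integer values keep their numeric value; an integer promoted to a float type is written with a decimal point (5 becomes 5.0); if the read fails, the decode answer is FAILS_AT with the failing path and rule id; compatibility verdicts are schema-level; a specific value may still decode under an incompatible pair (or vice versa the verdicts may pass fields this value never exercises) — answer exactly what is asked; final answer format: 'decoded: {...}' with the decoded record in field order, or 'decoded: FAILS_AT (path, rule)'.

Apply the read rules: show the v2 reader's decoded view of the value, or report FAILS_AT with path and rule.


decoded: {"tier": "MID", "tags": [0.0, 3.75], "rating": 1.5, "geo": {"verified": false, "checksum": 0xC0DE, "version": 0, "city": null}, "duration": 1}

each type pair in Order: writer, then reader
decoding the Order value with the v2 reader:
  tier := "MID"
  tags := [0.0, 3.75]
  rating := 1.5 (no value, default fills)
  geo.verified := false (no value, default fills)
  geo.checksum := 0xC0DE (no value, default fills)
  geo.version := 0
  geo.city := null (not supplied -> null)
  duration := 1
  => decoded: {"tier": "MID", "tags": [0.0, 3.75], "rating": 1.5, "geo": {"verified": false, "checksum": 0xC0DE, "version": 0, "city": null}, "duration": 1}


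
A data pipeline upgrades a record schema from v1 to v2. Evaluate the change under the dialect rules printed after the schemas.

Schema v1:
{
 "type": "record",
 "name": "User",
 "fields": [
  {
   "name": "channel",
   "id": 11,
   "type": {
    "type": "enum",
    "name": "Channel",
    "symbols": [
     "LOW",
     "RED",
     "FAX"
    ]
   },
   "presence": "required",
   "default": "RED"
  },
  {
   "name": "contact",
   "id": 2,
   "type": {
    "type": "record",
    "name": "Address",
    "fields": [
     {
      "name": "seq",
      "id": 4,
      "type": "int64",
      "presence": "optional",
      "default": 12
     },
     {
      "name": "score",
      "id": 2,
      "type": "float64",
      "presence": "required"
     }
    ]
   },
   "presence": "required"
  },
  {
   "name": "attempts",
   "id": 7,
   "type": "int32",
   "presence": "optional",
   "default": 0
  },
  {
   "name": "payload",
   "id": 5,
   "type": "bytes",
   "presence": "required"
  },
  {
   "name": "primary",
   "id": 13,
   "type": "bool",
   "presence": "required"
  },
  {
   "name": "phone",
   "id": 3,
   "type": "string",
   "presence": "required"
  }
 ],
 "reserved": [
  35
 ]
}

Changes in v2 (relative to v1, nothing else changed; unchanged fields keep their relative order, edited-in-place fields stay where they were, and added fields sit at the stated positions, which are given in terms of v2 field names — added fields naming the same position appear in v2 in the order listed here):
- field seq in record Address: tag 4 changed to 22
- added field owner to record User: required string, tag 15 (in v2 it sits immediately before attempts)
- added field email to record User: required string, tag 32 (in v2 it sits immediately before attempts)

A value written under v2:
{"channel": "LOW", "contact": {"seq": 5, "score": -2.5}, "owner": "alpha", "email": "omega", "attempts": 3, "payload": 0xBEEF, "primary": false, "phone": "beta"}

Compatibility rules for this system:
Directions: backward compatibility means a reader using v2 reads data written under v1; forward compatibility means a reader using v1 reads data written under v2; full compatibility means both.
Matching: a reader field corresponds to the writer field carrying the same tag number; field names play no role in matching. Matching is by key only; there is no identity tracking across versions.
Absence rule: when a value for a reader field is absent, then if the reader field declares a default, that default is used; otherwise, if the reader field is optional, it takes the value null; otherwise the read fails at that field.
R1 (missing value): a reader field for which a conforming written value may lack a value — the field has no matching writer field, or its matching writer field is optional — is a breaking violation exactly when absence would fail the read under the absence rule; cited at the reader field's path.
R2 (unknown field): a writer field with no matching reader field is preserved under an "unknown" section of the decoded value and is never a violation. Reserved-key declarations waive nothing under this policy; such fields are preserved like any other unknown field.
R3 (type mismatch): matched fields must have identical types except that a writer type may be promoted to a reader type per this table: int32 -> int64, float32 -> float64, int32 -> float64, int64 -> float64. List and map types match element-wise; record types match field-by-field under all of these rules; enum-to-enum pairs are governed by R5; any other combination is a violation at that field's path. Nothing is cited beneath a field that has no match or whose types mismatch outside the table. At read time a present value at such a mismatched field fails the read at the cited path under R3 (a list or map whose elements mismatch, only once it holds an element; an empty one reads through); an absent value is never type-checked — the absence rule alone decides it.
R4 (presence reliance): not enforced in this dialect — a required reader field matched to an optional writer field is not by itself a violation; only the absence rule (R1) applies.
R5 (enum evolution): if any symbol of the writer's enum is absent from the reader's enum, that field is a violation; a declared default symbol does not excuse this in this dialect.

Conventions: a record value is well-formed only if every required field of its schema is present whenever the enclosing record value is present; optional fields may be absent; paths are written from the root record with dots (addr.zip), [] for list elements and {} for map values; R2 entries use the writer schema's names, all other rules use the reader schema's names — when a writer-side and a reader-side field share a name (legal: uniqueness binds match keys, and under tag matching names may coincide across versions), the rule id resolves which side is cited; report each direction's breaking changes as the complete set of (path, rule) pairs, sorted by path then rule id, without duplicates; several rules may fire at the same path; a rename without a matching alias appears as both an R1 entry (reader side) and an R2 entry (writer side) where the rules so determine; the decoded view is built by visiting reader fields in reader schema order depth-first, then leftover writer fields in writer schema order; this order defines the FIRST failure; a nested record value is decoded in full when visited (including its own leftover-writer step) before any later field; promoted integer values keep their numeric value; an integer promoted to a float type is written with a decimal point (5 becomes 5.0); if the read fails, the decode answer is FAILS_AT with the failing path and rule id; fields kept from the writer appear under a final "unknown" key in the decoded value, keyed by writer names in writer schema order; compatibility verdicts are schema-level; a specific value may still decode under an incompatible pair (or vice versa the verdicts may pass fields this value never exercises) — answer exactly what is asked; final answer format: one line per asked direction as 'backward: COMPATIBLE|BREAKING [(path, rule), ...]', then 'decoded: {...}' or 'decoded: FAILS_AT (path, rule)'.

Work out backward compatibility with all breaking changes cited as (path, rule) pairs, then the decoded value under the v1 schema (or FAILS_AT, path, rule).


each type pair in User: writer, then reader
backward for User (reader v2, writer v1):
  channel: Channel -> Channel, writer required; from channel
  contact: Address -> Address, writer required; from contact
  owner has no writer counterpart
  email has no writer counterpart
  attempts: int32 -> int32, writer optional; from attempts
  payload: bytes -> bytes, writer required; from payload
  primary: bool -> bool, writer required; from primary
  phone: string -> string, writer required; from phone
  contact.seq has no writer counterpart
  contact.score: float64 -> float64, writer required; from contact.score
  writer contact.seq: unknown to reader
  R1 fires at email
  R1 fires at owner
  => 2 violation(s): backward is BREAKING for User
decode (reader v1):
  channel := "LOW"
  contact.seq := 12 (absent -> default)
  contact.score := -2.5
  writer contact.seq: kept under "unknown"
  attempts := 3
  payload := 0xBEEF
  primary := false
  phone := "beta"
  writer owner: kept under "unknown"
  writer email: kept under "unknown"
  => decoded: {"channel": "LOW", "contact": {"seq": 12, "score": -2.5, "unknown": {"seq": 5}}, "attempts": 3, "payload": 0xBEEF, "primary": false, "phone": "beta", "unknown": {"owner": "alpha", "email": "omega"}}

backward: BREAKING [(email, R1), (owner, R1)]; decoded: {"channel": "LOW", "contact": {"seq": 12, "score": -2.5, "unknown": {"seq": 5}}, "attempts": 3, "payload": 0xBEEF, "primary": false, "phone": "beta", "unknown": {"owner": "alpha", "email": "omega"}}


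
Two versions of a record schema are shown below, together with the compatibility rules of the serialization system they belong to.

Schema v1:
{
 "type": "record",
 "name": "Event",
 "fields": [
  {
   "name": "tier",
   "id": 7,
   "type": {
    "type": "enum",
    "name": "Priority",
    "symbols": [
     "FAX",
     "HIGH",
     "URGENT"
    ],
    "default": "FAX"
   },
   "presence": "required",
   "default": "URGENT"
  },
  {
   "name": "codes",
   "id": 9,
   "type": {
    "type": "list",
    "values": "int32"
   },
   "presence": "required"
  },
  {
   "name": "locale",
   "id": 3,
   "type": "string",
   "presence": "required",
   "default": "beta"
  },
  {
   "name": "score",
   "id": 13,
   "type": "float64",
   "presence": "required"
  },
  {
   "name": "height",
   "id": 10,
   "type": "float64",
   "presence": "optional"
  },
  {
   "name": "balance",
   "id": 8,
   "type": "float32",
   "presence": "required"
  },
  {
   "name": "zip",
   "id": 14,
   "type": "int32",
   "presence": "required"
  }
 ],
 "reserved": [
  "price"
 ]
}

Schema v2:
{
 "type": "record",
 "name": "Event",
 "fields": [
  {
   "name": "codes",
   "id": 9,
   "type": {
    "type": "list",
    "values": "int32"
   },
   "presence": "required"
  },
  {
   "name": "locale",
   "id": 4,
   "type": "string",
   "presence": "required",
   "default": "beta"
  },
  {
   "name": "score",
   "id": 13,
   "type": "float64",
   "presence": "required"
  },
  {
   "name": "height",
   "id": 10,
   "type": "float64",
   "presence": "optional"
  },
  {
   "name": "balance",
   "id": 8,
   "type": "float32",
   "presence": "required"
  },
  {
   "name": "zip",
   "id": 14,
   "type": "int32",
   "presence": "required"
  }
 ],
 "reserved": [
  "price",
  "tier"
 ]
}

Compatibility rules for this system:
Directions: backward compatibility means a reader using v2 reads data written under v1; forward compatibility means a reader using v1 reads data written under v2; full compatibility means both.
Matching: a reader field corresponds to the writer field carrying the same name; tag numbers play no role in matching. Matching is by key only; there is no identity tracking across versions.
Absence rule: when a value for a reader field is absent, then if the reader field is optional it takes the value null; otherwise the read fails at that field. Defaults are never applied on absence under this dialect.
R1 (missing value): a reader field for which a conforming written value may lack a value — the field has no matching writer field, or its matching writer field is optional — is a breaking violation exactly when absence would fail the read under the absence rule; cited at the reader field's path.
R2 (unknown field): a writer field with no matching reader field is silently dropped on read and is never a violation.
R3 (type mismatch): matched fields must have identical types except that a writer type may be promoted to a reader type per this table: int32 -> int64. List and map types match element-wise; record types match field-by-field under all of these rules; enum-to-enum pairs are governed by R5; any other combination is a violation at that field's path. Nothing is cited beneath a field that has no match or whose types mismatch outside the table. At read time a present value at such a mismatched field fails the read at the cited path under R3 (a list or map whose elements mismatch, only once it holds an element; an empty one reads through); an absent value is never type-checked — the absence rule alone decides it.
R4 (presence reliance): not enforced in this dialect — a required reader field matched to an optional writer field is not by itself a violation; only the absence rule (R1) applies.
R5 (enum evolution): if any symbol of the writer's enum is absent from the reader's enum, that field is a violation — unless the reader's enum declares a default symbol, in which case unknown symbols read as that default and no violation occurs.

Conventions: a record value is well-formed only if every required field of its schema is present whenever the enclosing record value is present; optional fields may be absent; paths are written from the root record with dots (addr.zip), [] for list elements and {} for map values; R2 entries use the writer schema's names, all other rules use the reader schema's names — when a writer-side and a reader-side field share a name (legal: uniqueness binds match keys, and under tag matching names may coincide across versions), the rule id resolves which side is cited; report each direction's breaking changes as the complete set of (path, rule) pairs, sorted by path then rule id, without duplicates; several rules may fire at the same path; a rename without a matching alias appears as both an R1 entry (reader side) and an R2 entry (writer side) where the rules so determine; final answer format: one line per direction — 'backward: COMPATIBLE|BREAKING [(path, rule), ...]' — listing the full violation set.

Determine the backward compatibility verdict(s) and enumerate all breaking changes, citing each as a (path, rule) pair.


backward: COMPATIBLE []

arrows below run writer -> reader for Event
backward on Event — v2 reading data written by v1:
  writer required, list<int32> -> list<int32>: reader codes maps from writer codes
  writer required, string -> string: reader locale maps from writer locale
  writer required, float64 -> float64: reader score maps from writer score
  writer optional, float64 -> float64: reader height maps from writer height
  writer required, float32 -> float32: reader balance maps from writer balance
  writer required, int32 -> int32: reader zip maps from writer zip
  writer field tier has no reader counterpart
  => backward verdict for Event: COMPATIBLE, no violations
ruling out the remaining Event differences:
  removed field tier from record Event (its key "tier" joins the reserved list) -> its effect on Event is confined to the forward direction, not asked
  field locale in record Event: tag 3 changed to 4 -> inert for the asked Event verdict: nothing fires


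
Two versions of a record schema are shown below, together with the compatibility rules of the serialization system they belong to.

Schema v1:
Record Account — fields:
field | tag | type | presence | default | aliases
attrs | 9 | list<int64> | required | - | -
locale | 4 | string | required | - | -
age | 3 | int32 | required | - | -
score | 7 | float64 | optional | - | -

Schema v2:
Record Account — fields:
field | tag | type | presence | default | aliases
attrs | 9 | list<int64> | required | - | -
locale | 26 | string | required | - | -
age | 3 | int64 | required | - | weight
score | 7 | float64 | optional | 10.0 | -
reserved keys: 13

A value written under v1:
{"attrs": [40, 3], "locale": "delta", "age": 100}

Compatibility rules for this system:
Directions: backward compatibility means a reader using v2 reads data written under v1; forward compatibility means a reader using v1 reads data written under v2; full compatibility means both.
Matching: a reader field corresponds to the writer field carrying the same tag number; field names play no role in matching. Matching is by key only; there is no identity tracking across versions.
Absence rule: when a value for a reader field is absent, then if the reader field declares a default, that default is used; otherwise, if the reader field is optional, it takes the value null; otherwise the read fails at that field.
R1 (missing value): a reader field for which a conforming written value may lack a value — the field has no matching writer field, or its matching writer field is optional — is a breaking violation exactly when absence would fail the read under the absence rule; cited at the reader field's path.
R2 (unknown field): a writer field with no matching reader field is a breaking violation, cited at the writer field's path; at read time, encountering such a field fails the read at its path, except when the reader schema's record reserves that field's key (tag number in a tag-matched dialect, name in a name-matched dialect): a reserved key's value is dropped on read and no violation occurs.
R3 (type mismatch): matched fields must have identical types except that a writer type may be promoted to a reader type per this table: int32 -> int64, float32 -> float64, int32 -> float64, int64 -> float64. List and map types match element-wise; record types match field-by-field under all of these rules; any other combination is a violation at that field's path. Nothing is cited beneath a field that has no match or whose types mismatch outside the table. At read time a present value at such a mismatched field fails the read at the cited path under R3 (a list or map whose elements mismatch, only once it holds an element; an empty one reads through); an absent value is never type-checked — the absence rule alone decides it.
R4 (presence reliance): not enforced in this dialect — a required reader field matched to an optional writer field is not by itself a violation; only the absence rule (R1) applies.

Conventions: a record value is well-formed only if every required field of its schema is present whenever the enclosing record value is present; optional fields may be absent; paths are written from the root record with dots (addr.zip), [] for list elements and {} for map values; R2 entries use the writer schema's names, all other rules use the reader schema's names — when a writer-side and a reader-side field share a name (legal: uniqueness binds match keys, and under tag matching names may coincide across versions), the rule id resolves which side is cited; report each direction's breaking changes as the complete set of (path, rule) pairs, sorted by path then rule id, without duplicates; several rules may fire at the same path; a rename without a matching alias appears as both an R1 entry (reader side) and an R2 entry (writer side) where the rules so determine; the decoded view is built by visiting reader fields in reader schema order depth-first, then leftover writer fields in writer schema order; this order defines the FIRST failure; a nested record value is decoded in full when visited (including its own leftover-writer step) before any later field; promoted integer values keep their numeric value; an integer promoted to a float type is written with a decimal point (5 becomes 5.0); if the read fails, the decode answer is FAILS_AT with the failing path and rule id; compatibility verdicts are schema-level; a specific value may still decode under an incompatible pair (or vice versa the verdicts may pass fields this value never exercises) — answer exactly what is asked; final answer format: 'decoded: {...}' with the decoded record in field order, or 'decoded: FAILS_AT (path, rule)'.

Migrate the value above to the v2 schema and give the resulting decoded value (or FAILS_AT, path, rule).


each type pair in Account: writer, then reader
decode (reader v2):
  attrs := [40, 3]
  read fails at locale under R1 (no fill)
  => FAILS_AT (locale, R1)
diffs on Account not affecting the asked answer:
  field score in record Account: default set to 10.0 -> triggers nothing under the printed rules; the Account answer is the same either way
  field age in record Account: type int32 changed to int64 -> schema-level compatibility only; this Account value's decode is unchanged

decoded: FAILS_AT (locale, R1)
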